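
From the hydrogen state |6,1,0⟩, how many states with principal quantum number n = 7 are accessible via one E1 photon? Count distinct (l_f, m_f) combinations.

4

E1 requires Δl = ±1, so l_f ∈ {0, 2}; with 0 ≤ l_f ≤ n_f−1 = 6, the allowed l_f values are {0, 2}.
For l_f = 0: m_f ∈ {m_i−1, m_i, m_i+1} ∩ [−0, 0] = {0} → 1 state.
For l_f = 2: m_f ∈ {m_i−1, m_i, m_i+1} ∩ [−2, 2] = {-1, 0, 1} → 3 states.
Total: 4.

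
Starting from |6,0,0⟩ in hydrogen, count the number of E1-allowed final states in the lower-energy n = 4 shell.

3

E1 requires Δl = ±1, so l_f ∈ {-1, 1}; with 0 ≤ l_f ≤ n_f−1 = 3, the allowed l_f values are {1}.
For l_f = 1: m_f ∈ {m_i−1, m_i, m_i+1} ∩ [−1, 1] = {-1, 0, 1} → 3 states.
Total: 3.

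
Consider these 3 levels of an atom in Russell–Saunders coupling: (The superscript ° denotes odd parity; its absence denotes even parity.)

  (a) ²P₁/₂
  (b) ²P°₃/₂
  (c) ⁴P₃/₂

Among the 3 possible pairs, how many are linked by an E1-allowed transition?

1

(a)–(b): allowed.
(a)–(c): forbidden (parity, ΔS).
(b)–(c): forbidden (ΔS).
Allowed pairs: 1 of 3.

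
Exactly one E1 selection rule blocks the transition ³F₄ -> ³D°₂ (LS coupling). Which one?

the ΔJ = 0, ±1 rule

Initial level: S=1, L=3, J=4, parity even. Final level: S=1, L=2, J=2, parity odd.
Parity must change: even → odd — satisfied.
ΔS = 0: S: 1 → 1 — satisfied.
ΔL = 0, ±1 (not L=0↔0): L: 3 → 2, ΔL = -1 — satisfied.
ΔJ = 0, ±1 (not J=0↔0): J: 4 → 2, ΔJ = -2 — violated.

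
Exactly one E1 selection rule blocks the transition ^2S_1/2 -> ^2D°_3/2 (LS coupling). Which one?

Initial level: S=1/2, L=0, J=1/2, parity even. Final level: S=1/2, L=2, J=3/2, parity odd.
Parity must change: even → odd — ok.
ΔS = 0: S: 1/2 → 1/2 — ok.
ΔL = 0, ±1 (not L=0↔0): L: 0 → 2, ΔL = +2 — fails.
ΔJ = 0, ±1 (not J=0↔0): J: 1/2 → 3/2, ΔJ = +1 — ok.

the ΔL = 0, ±1 rule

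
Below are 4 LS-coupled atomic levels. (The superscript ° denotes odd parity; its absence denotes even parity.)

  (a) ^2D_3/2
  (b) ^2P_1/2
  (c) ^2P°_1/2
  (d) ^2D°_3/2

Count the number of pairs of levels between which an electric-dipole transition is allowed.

4

(a)–(b): forbidden (parity).
(a)–(c): allowed.
(a)–(d): allowed.
(b)–(c): allowed.
(b)–(d): allowed.
(c)–(d): forbidden (parity).
Allowed pairs: 4 of 6.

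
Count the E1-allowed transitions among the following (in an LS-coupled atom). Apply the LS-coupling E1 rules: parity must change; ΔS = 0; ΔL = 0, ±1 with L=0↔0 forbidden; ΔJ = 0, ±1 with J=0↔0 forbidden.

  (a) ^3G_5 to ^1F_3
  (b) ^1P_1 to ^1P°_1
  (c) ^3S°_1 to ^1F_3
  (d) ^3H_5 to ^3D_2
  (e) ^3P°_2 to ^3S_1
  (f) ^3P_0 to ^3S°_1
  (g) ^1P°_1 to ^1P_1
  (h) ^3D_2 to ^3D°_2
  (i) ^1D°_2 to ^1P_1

6

(a) forbidden (parity, ΔS, ΔJ fail)
(b) allowed
(c) forbidden (ΔS, ΔL, ΔJ fail)
(d) forbidden (parity, ΔL, ΔJ fail)
(e) allowed
(f) allowed
(g) allowed
(h) allowed
(i) allowed
Total allowed: 6 of 9.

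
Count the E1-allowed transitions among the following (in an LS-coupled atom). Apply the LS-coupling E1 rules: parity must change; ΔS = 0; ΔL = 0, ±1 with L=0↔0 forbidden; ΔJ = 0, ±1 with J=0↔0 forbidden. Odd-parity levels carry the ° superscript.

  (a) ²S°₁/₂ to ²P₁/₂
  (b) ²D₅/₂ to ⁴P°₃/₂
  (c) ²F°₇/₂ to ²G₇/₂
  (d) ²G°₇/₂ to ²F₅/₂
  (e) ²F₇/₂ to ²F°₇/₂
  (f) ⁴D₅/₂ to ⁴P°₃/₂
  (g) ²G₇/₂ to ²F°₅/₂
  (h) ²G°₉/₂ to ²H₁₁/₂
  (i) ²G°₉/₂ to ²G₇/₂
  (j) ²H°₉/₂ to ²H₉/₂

9

(a) allowed
(b) forbidden (ΔS fails)
(c) allowed
(d) allowed
(e) allowed
(f) allowed
(g) allowed
(h) allowed
(i) allowed
(j) allowed
Total allowed: 9 of 10.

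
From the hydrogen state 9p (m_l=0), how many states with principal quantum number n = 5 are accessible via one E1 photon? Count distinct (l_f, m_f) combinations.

E1 requires Δl = ±1, so l_f ∈ {0, 2}; with 0 ≤ l_f ≤ n_f−1 = 4, the allowed l_f values are {0, 2}.
For l_f = 0: m_f ∈ {m_i−1, m_i, m_i+1} ∩ [−0, 0] = {0} → 1 state.
For l_f = 2: m_f ∈ {m_i−1, m_i, m_i+1} ∩ [−2, 2] = {-1, 0, 1} → 3 states.
Total: 4.

4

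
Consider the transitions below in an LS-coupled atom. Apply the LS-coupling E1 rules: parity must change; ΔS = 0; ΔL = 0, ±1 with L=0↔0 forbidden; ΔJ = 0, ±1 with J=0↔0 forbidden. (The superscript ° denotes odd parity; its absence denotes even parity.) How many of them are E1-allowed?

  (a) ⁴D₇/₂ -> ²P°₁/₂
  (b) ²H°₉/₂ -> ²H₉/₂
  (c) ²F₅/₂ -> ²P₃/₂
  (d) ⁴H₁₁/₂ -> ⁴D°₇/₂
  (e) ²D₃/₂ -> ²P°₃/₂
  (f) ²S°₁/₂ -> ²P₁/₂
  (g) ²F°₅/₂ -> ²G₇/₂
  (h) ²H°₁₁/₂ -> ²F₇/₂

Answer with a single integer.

(a) forbidden (ΔS, ΔJ fail)
(b) allowed
(c) forbidden (parity, ΔL fail)
(d) forbidden (ΔL, ΔJ fail)
(e) allowed
(f) allowed
(g) allowed
(h) forbidden (ΔL, ΔJ fail)
Total allowed: 4 of 8.

4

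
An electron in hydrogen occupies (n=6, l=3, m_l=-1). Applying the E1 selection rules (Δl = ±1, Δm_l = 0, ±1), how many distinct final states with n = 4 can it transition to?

E1 requires Δl = ±1, so l_f ∈ {2, 4}; with 0 ≤ l_f ≤ n_f−1 = 3, the allowed l_f values are {2}.
For l_f = 2: m_f ∈ {m_i−1, m_i, m_i+1} ∩ [−2, 2] = {-2, -1, 0} → 3 states.
Total: 3.

3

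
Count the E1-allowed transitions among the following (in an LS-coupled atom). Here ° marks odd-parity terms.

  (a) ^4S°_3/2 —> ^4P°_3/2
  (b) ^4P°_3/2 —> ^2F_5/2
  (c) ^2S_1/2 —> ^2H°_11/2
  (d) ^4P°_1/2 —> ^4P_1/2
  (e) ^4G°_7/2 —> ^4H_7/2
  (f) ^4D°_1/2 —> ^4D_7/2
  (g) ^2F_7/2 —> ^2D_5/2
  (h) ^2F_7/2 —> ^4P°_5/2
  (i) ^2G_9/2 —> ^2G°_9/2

3

(a) forbidden (parity fails)
(b) forbidden (ΔS, ΔL fail)
(c) forbidden (ΔL, ΔJ fail)
(d) allowed
(e) allowed
(f) forbidden (ΔJ fails)
(g) forbidden (parity fails)
(h) forbidden (ΔS, ΔL fail)
(i) allowed
Total allowed: 3 of 9.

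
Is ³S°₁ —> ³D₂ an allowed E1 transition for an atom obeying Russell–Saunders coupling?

forbidden

Parity must change: odd → even — satisfied.
ΔS = 0: S: 1 → 1 — satisfied.
ΔL = 0, ±1 (not L=0↔0): L: 0 → 2, ΔL = +2 — violated.
ΔJ = 0, ±1 (not J=0↔0): J: 1 → 2, ΔJ = +1 — satisfied.
Rule(s) violated: ΔL.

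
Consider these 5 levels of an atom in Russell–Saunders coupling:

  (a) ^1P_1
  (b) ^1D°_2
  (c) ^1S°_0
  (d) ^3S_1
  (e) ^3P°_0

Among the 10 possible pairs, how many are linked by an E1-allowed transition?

(a)–(b): allowed.
(a)–(c): allowed.
(a)–(d): forbidden (parity, ΔS).
(a)–(e): forbidden (ΔS).
(b)–(c): forbidden (parity, ΔL, ΔJ).
(b)–(d): forbidden (ΔS, ΔL).
(b)–(e): forbidden (parity, ΔS, ΔJ).
(c)–(d): forbidden (ΔS, ΔL).
(c)–(e): forbidden (parity, ΔS, ΔJ).
(d)–(e): allowed.
Allowed pairs: 3 of 10.

3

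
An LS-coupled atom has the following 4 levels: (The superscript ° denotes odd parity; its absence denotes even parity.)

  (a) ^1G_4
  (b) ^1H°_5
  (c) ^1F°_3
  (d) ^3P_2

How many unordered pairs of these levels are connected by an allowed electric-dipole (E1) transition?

2

(a)–(b): allowed.
(a)–(c): allowed.
(a)–(d): forbidden (parity, ΔS, ΔL, ΔJ).
(b)–(c): forbidden (parity, ΔL, ΔJ).
(b)–(d): forbidden (ΔS, ΔL, ΔJ).
(c)–(d): forbidden (ΔS, ΔL).
Allowed pairs: 2 of 6.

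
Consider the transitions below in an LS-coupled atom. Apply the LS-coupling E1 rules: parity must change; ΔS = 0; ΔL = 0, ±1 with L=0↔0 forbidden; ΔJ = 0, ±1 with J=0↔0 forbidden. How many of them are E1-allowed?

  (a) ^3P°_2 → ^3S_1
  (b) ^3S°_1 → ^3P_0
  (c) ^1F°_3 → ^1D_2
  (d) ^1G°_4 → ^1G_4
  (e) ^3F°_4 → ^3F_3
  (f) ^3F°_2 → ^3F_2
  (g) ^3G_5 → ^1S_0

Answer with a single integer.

(a) allowed
(b) allowed
(c) allowed
(d) allowed
(e) allowed
(f) allowed
(g) forbidden (parity, ΔS, ΔL, ΔJ fail)
Total allowed: 6 of 7.

6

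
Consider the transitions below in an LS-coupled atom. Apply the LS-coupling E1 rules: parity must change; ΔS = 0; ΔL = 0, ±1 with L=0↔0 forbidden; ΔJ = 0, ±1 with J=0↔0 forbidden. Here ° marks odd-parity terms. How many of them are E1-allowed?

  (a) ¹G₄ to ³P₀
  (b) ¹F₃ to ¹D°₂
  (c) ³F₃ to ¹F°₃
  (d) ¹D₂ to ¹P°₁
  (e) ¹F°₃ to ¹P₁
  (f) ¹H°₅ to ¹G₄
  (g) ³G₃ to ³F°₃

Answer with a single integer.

4

(a) forbidden (parity, ΔS, ΔL, ΔJ fail)
(b) allowed
(c) forbidden (ΔS fails)
(d) allowed
(e) forbidden (ΔL, ΔJ fail)
(f) allowed
(g) allowed
Total allowed: 4 of 7.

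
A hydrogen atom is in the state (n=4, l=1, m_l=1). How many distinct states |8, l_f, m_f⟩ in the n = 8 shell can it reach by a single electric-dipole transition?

E1 requires Δl = ±1, so l_f ∈ {0, 2}; with 0 ≤ l_f ≤ n_f−1 = 7, the allowed l_f values are {0, 2}.
For l_f = 0: m_f ∈ {m_i−1, m_i, m_i+1} ∩ [−0, 0] = {0} → 1 state.
For l_f = 2: m_f ∈ {m_i−1, m_i, m_i+1} ∩ [−2, 2] = {0, 1, 2} → 3 states.
Total: 4.

4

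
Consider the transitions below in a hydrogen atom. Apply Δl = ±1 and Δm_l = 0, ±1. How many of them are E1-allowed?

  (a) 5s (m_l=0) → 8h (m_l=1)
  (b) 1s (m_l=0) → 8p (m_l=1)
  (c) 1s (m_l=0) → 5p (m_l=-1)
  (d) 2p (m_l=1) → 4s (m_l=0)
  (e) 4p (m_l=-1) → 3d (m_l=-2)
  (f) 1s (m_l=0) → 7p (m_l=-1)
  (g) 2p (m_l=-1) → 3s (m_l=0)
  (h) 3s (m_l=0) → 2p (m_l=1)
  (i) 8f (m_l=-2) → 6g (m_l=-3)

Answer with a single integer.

8

(a) forbidden — Δl = +5 (E1 requires Δl = ±1)
(b) allowed
(c) allowed
(d) allowed
(e) allowed
(f) allowed
(g) allowed
(h) allowed
(i) allowed
Total allowed: 8 of 9.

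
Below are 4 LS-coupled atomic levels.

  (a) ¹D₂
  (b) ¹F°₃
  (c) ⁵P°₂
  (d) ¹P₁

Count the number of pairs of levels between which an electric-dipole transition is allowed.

(a)–(b): allowed.
(a)–(c): forbidden (ΔS).
(a)–(d): forbidden (parity).
(b)–(c): forbidden (parity, ΔS, ΔL).
(b)–(d): forbidden (ΔL, ΔJ).
(c)–(d): forbidden (ΔS).
Allowed pairs: 1 of 6.

1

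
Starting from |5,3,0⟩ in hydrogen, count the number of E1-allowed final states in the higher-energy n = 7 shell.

6

E1 requires Δl = ±1, so l_f ∈ {2, 4}; with 0 ≤ l_f ≤ n_f−1 = 6, the allowed l_f values are {2, 4}.
For l_f = 2: m_f ∈ {m_i−1, m_i, m_i+1} ∩ [−2, 2] = {-1, 0, 1} → 3 states.
For l_f = 4: m_f ∈ {m_i−1, m_i, m_i+1} ∩ [−4, 4] = {-1, 0, 1} → 3 states.
Total: 6.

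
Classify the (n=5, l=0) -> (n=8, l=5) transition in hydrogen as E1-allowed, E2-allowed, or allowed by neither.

Δl = 5 − 0 = +5; l_i + l_f = 5.
E1 (Δl = ±1): not satisfied.
E2 (Δl = 0,±2, l_i+l_f ≥ 2): not satisfied.

neither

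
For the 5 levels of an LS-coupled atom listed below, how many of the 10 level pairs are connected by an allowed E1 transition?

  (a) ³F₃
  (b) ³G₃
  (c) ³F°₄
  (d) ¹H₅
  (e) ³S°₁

(a)–(b): forbidden (parity).
(a)–(c): allowed.
(a)–(d): forbidden (parity, ΔS, ΔL, ΔJ).
(a)–(e): forbidden (ΔL, ΔJ).
(b)–(c): allowed.
(b)–(d): forbidden (parity, ΔS, ΔJ).
(b)–(e): forbidden (ΔL, ΔJ).
(c)–(d): forbidden (ΔS, ΔL).
(c)–(e): forbidden (parity, ΔL, ΔJ).
(d)–(e): forbidden (ΔS, ΔL, ΔJ).
Allowed pairs: 2 of 10.

2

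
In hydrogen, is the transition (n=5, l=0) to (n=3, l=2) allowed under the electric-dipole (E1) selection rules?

l: 0 → 2 (Δl = +2). Δl = ±1 fails.
The transition is electric-dipole forbidden.

forbidden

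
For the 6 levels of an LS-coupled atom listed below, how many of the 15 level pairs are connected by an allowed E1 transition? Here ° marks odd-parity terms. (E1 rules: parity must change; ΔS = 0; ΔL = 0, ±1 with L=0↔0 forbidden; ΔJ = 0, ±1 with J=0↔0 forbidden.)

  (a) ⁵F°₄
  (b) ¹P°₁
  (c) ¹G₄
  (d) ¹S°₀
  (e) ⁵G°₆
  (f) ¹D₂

(a)–(b): forbidden (parity, ΔS, ΔL, ΔJ).
(a)–(c): forbidden (ΔS).
(a)–(d): forbidden (parity, ΔS, ΔL, ΔJ).
(a)–(e): forbidden (parity, ΔJ).
(a)–(f): forbidden (ΔS, ΔJ).
(b)–(c): forbidden (ΔL, ΔJ).
(b)–(d): forbidden (parity).
(b)–(e): forbidden (parity, ΔS, ΔL, ΔJ).
(b)–(f): allowed.
(c)–(d): forbidden (ΔL, ΔJ).
(c)–(e): forbidden (ΔS, ΔJ).
(c)–(f): forbidden (parity, ΔL, ΔJ).
(d)–(e): forbidden (parity, ΔS, ΔL, ΔJ).
(d)–(f): forbidden (ΔL, ΔJ).
(e)–(f): forbidden (ΔS, ΔL, ΔJ).
Allowed pairs: 1 of 15.

1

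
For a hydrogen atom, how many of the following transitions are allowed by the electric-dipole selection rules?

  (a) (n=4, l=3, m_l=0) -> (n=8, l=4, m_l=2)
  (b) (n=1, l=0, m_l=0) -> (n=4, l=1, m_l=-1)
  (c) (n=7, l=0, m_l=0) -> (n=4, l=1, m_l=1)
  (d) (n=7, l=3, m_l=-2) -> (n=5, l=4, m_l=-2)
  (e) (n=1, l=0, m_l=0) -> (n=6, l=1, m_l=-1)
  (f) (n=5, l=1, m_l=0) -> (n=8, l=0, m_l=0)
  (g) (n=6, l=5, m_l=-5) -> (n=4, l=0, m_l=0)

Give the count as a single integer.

(a) forbidden — Δm_l = +2 (E1 requires Δm_l = 0, ±1)
(b) allowed
(c) allowed
(d) allowed
(e) allowed
(f) allowed
(g) forbidden — Δl = -5 (E1 requires Δl = ±1); Δm_l = +5 (E1 requires Δm_l = 0, ±1)
Total allowed: 5 of 7.

5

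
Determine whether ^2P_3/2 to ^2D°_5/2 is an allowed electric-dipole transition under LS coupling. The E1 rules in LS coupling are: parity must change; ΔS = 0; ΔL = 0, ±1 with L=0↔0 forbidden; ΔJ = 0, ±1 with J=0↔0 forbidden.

Initial level: S=1/2, L=1, J=3/2, parity even. Final level: S=1/2, L=2, J=5/2, parity odd.
ΔS = 0: S: 1/2 → 1/2 — passes.
Parity must change: even → odd — passes.
ΔJ = 0, ±1 (not J=0↔0): J: 3/2 → 5/2, ΔJ = +1 — passes.
ΔL = 0, ±1 (not L=0↔0): L: 1 → 2, ΔL = +1 — passes.
All four E1 rules are satisfied.

allowed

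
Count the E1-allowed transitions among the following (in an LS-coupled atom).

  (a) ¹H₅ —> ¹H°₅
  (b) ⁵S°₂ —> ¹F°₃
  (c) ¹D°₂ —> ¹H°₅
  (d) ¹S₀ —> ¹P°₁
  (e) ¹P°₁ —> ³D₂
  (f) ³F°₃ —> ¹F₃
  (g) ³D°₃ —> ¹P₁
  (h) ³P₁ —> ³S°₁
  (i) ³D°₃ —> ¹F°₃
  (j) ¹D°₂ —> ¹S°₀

(a) allowed
(b) forbidden (parity, ΔS, ΔL fail)
(c) forbidden (parity, ΔL, ΔJ fail)
(d) allowed
(e) forbidden (ΔS fails)
(f) forbidden (ΔS fails)
(g) forbidden (ΔS, ΔJ fail)
(h) allowed
(i) forbidden (parity, ΔS fail)
(j) forbidden (parity, ΔL, ΔJ fail)
Total allowed: 3 of 10.

3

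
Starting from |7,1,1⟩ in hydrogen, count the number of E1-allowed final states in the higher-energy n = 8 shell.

E1 requires Δl = ±1, so l_f ∈ {0, 2}; with 0 ≤ l_f ≤ n_f−1 = 7, the allowed l_f values are {0, 2}.
For l_f = 0: m_f ∈ {m_i−1, m_i, m_i+1} ∩ [−0, 0] = {0} → 1 state.
For l_f = 2: m_f ∈ {m_i−1, m_i, m_i+1} ∩ [−2, 2] = {0, 1, 2} → 3 states.
Total: 4.

4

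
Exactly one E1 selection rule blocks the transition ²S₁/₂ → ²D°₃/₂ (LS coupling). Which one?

ΔS = 0: S: 1/2 → 1/2 — satisfied.
Parity must change: even → odd — satisfied.
ΔJ = 0, ±1 (not J=0↔0): J: 1/2 → 3/2, ΔJ = +1 — satisfied.
ΔL = 0, ±1 (not L=0↔0): L: 0 → 2, ΔL = +2 — violated.

the ΔL = 0, ±1 rule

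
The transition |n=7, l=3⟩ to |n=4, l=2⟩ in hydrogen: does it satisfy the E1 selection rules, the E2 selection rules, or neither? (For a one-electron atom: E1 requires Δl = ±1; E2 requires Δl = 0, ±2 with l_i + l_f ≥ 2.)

Δl = 2 − 3 = -1; l_i + l_f = 5.
E1 (Δl = ±1): satisfied.
E2 (Δl = 0,±2, l_i+l_f ≥ 2): not satisfied.

E1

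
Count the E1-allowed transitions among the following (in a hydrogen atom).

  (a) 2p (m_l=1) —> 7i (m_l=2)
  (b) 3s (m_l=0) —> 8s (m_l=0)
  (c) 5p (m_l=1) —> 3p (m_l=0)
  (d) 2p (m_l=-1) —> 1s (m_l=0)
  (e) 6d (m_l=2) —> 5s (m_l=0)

1

(a) forbidden — Δl = +5 (E1 requires Δl = ±1)
(b) forbidden — Δl = +0 (E1 requires Δl = ±1)
(c) forbidden — Δl = +0 (E1 requires Δl = ±1)
(d) allowed
(e) forbidden — Δl = -2 (E1 requires Δl = ±1); Δm_l = -2 (E1 requires Δm_l = 0, ±1)
Total allowed: 1 of 5.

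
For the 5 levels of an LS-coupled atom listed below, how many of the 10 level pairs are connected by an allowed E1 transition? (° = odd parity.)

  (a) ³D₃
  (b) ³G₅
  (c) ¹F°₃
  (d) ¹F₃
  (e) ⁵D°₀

1

(a)–(b): forbidden (parity, ΔL, ΔJ).
(a)–(c): forbidden (ΔS).
(a)–(d): forbidden (parity, ΔS).
(a)–(e): forbidden (ΔS, ΔJ).
(b)–(c): forbidden (ΔS, ΔJ).
(b)–(d): forbidden (parity, ΔS, ΔJ).
(b)–(e): forbidden (ΔS, ΔL, ΔJ).
(c)–(d): allowed.
(c)–(e): forbidden (parity, ΔS, ΔJ).
(d)–(e): forbidden (ΔS, ΔJ).
Allowed pairs: 1 of 10.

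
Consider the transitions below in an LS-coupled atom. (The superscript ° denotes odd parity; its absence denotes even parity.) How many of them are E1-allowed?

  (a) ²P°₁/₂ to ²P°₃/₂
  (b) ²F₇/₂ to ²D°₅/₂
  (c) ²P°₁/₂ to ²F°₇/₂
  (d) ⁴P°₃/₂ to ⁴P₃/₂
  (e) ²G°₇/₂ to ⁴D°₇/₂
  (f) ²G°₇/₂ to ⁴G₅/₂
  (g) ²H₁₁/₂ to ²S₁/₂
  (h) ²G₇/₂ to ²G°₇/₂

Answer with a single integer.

(a) forbidden (parity fails)
(b) allowed
(c) forbidden (parity, ΔL, ΔJ fail)
(d) allowed
(e) forbidden (parity, ΔS, ΔL fail)
(f) forbidden (ΔS fails)
(g) forbidden (parity, ΔL, ΔJ fail)
(h) allowed
Total allowed: 3 of 8.

3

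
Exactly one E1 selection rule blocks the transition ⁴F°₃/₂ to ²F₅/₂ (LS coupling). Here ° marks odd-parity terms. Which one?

Reading off the term symbols: S 3/2→1/2, L 3→3, J 3/2→5/2, parity odd→even.
Parity must change: odd → even — ✓.
ΔJ = 0, ±1 (not J=0↔0): J: 3/2 → 5/2, ΔJ = +1 — ✓.
ΔL = 0, ±1 (not L=0↔0): L: 3 → 3, ΔL = +0 — ✓.
ΔS = 0: S: 3/2 → 1/2 — ✗.

the ΔS = 0 rule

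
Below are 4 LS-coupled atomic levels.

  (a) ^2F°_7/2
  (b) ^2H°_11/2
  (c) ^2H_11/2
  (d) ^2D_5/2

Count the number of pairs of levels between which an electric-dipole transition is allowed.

(a)–(b): forbidden (parity, ΔL, ΔJ).
(a)–(c): forbidden (ΔL, ΔJ).
(a)–(d): allowed.
(b)–(c): allowed.
(b)–(d): forbidden (ΔL, ΔJ).
(c)–(d): forbidden (parity, ΔL, ΔJ).
Allowed pairs: 2 of 6.

2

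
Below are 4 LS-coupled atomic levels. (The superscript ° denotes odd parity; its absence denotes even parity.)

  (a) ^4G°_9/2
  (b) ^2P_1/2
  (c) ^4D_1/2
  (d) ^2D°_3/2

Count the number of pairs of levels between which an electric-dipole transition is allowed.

1

(a)–(b): forbidden (ΔS, ΔL, ΔJ).
(a)–(c): forbidden (ΔL, ΔJ).
(a)–(d): forbidden (parity, ΔS, ΔL, ΔJ).
(b)–(c): forbidden (parity, ΔS).
(b)–(d): allowed.
(c)–(d): forbidden (ΔS).
Allowed pairs: 1 of 6.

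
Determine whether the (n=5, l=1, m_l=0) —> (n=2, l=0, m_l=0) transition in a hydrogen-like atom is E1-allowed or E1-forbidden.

l: 1 → 0 (Δl = -1). Δl = ±1 satisfied.
m_l: 0 → 0 (Δm_l = +0). |Δm_l| ≤ 1 satisfied.
All E1 selection rules are satisfied.

allowed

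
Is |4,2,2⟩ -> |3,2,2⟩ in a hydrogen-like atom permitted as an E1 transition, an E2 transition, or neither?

Δl = 2 − 2 = +0; l_i + l_f = 4.
Δm_l = +0.
E1 (Δl = ±1, |Δm_l| ≤ 1): not satisfied.
E2 (Δl = 0,±2, l_i+l_f ≥ 2, |Δm_l| ≤ 2): satisfied.

E2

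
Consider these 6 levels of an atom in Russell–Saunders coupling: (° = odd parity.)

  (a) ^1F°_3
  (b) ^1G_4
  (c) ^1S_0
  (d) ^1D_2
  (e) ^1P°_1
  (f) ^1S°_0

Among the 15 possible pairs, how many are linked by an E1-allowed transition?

4

(a)–(b): allowed.
(a)–(c): forbidden (ΔL, ΔJ).
(a)–(d): allowed.
(a)–(e): forbidden (parity, ΔL, ΔJ).
(a)–(f): forbidden (parity, ΔL, ΔJ).
(b)–(c): forbidden (parity, ΔL, ΔJ).
(b)–(d): forbidden (parity, ΔL, ΔJ).
(b)–(e): forbidden (ΔL, ΔJ).
(b)–(f): forbidden (ΔL, ΔJ).
(c)–(d): forbidden (parity, ΔL, ΔJ).
(c)–(e): allowed.
(c)–(f): forbidden (ΔL, ΔJ).
(d)–(e): allowed.
(d)–(f): forbidden (ΔL, ΔJ).
(e)–(f): forbidden (parity).
Allowed pairs: 4 of 15.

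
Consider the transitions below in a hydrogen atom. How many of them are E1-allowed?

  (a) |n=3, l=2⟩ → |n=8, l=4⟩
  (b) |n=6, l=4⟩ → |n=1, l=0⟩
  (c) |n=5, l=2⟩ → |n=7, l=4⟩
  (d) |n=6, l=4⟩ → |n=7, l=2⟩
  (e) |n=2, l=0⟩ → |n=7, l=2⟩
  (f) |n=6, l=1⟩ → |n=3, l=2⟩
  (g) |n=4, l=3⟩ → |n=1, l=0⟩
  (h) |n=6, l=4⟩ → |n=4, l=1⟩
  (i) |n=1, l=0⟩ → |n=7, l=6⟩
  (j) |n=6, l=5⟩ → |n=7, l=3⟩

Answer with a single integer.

(a) forbidden — Δl = +2 (E1 requires Δl = ±1)
(b) forbidden — Δl = -4 (E1 requires Δl = ±1)
(c) forbidden — Δl = +2 (E1 requires Δl = ±1)
(d) forbidden — Δl = -2 (E1 requires Δl = ±1)
(e) forbidden — Δl = +2 (E1 requires Δl = ±1)
(f) allowed
(g) forbidden — Δl = -3 (E1 requires Δl = ±1)
(h) forbidden — Δl = -3 (E1 requires Δl = ±1)
(i) forbidden — Δl = +6 (E1 requires Δl = ±1)
(j) forbidden — Δl = -2 (E1 requires Δl = ±1)
Total allowed: 1 of 10.

1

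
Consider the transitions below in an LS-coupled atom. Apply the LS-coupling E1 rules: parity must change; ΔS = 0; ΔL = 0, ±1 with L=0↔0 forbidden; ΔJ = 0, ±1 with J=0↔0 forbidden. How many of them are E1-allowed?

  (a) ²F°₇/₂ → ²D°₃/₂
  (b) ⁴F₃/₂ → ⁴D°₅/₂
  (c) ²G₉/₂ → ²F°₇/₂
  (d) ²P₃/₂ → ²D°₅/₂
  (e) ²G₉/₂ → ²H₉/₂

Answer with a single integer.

(a) forbidden (parity, ΔJ fail)
(b) allowed
(c) allowed
(d) allowed
(e) forbidden (parity fails)
Total allowed: 3 of 5.

3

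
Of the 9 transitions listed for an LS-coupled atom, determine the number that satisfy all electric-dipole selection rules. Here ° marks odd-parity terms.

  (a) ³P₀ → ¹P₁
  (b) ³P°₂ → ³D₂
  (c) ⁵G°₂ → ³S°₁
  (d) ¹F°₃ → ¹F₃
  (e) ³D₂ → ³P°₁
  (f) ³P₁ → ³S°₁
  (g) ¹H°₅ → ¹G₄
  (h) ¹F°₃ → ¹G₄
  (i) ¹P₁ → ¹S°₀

(a) forbidden (parity, ΔS fail)
(b) allowed
(c) forbidden (parity, ΔS, ΔL fail)
(d) allowed
(e) allowed
(f) allowed
(g) allowed
(h) allowed
(i) allowed
Total allowed: 7 of 9.

7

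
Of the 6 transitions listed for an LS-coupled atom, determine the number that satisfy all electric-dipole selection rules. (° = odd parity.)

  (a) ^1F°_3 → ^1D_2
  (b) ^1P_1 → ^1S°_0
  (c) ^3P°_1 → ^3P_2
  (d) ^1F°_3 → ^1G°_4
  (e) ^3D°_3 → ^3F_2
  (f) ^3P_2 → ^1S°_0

4

(a) allowed
(b) allowed
(c) allowed
(d) forbidden (parity fails)
(e) allowed
(f) forbidden (ΔS, ΔJ fail)
Total allowed: 4 of 6.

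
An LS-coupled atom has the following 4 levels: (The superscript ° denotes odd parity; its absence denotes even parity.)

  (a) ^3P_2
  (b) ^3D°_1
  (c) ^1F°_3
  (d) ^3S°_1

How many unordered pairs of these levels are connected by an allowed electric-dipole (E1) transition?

2

(a)–(b): allowed.
(a)–(c): forbidden (ΔS, ΔL).
(a)–(d): allowed.
(b)–(c): forbidden (parity, ΔS, ΔJ).
(b)–(d): forbidden (parity, ΔL).
(c)–(d): forbidden (parity, ΔS, ΔL, ΔJ).
Allowed pairs: 2 of 6.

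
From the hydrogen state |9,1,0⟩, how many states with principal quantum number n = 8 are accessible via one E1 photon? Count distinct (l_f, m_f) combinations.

E1 requires Δl = ±1, so l_f ∈ {0, 2}; with 0 ≤ l_f ≤ n_f−1 = 7, the allowed l_f values are {0, 2}.
For l_f = 0: m_f ∈ {m_i−1, m_i, m_i+1} ∩ [−0, 0] = {0} → 1 state.
For l_f = 2: m_f ∈ {m_i−1, m_i, m_i+1} ∩ [−2, 2] = {-1, 0, 1} → 3 states.
Total: 4.

4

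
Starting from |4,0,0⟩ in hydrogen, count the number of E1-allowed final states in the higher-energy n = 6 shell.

E1 requires Δl = ±1, so l_f ∈ {-1, 1}; with 0 ≤ l_f ≤ n_f−1 = 5, the allowed l_f values are {1}.
For l_f = 1: m_f ∈ {m_i−1, m_i, m_i+1} ∩ [−1, 1] = {-1, 0, 1} → 3 states.
Total: 3.

3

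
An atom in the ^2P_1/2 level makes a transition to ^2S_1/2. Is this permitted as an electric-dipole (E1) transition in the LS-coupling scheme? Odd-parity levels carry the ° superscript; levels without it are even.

forbidden

Parity must change: even → even — ✗.
ΔS = 0: S: 1/2 → 1/2 — ✓.
ΔL = 0, ±1 (not L=0↔0): L: 1 → 0, ΔL = -1 — ✓.
ΔJ = 0, ±1 (not J=0↔0): J: 1/2 → 1/2, ΔJ = +0 — ✓.
Rule(s) violated: parity.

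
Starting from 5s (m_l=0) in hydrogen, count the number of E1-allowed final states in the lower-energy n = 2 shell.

3

E1 requires Δl = ±1, so l_f ∈ {-1, 1}; with 0 ≤ l_f ≤ n_f−1 = 1, the allowed l_f values are {1}.
For l_f = 1: m_f ∈ {m_i−1, m_i, m_i+1} ∩ [−1, 1] = {-1, 0, 1} → 3 states.
Total: 3.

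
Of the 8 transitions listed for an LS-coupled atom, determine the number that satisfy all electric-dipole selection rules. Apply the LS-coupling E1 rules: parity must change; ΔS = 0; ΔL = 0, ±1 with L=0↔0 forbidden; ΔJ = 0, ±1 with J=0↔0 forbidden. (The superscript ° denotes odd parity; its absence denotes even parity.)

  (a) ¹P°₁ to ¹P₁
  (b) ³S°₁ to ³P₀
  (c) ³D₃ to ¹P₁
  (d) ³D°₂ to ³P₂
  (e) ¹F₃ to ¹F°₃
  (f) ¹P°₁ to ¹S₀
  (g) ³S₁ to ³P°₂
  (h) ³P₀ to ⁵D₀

(a) allowed
(b) allowed
(c) forbidden (parity, ΔS, ΔJ fail)
(d) allowed
(e) allowed
(f) allowed
(g) allowed
(h) forbidden (parity, ΔS, ΔJ fail)
Total allowed: 6 of 8.

6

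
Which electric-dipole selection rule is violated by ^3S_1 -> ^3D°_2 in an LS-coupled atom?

the ΔL = 0, ±1 rule

ΔS = 0: S: 1 → 1 — satisfied.
ΔL = 0, ±1 (not L=0↔0): L: 0 → 2, ΔL = +2 — violated.
ΔJ = 0, ±1 (not J=0↔0): J: 1 → 2, ΔJ = +1 — satisfied.
Parity must change: even → odd — satisfied.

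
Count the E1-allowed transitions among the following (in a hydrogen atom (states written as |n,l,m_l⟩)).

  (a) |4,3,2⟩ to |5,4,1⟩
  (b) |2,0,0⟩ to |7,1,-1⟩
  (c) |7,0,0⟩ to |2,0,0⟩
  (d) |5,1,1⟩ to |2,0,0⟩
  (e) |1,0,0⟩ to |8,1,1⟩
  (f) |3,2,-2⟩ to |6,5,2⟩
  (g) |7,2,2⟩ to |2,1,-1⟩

4

(a) allowed
(b) allowed
(c) forbidden — Δl = +0 (E1 requires Δl = ±1)
(d) allowed
(e) allowed
(f) forbidden — Δl = +3 (E1 requires Δl = ±1); Δm_l = +4 (E1 requires Δm_l = 0, ±1)
(g) forbidden — Δm_l = -3 (E1 requires Δm_l = 0, ±1)
Total allowed: 4 of 7.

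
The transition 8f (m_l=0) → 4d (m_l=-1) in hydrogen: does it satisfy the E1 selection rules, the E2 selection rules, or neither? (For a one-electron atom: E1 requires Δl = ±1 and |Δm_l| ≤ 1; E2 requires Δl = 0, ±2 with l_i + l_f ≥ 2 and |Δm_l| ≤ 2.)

E1

Δl = 2 − 3 = -1; l_i + l_f = 5.
Δm_l = -1.
E1 (Δl = ±1, |Δm_l| ≤ 1): satisfied.
E2 (Δl = 0,±2, l_i+l_f ≥ 2, |Δm_l| ≤ 2): not satisfied.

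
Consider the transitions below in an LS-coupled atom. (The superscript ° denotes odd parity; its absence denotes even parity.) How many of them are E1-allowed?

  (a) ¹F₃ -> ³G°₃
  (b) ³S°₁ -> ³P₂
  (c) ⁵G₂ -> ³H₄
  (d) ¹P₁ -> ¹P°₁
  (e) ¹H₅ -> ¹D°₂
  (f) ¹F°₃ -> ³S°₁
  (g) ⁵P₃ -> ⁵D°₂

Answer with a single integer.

(a) forbidden (ΔS fails)
(b) allowed
(c) forbidden (parity, ΔS, ΔJ fail)
(d) allowed
(e) forbidden (ΔL, ΔJ fail)
(f) forbidden (parity, ΔS, ΔL, ΔJ fail)
(g) allowed
Total allowed: 3 of 7.

3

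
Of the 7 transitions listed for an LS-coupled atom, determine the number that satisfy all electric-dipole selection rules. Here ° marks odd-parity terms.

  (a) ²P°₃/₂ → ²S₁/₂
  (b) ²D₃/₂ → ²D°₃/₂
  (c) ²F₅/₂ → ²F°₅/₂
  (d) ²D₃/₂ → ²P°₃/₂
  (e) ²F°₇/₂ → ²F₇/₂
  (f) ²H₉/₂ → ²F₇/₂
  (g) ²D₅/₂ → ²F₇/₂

(a) allowed
(b) allowed
(c) allowed
(d) allowed
(e) allowed
(f) forbidden (parity, ΔL fail)
(g) forbidden (parity fails)
Total allowed: 5 of 7.

5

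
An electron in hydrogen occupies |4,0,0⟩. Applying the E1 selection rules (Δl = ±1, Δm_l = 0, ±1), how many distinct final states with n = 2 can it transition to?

3

E1 requires Δl = ±1, so l_f ∈ {-1, 1}; with 0 ≤ l_f ≤ n_f−1 = 1, the allowed l_f values are {1}.
For l_f = 1: m_f ∈ {m_i−1, m_i, m_i+1} ∩ [−1, 1] = {-1, 0, 1} → 3 states.
Total: 3.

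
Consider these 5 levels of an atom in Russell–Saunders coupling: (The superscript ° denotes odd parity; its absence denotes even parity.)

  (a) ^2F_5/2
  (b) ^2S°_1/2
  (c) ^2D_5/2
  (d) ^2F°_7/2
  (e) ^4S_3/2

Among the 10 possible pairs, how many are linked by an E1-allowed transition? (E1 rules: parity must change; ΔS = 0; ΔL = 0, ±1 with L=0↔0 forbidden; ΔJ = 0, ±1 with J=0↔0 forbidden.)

2

(a)–(b): forbidden (ΔL, ΔJ).
(a)–(c): forbidden (parity).
(a)–(d): allowed.
(a)–(e): forbidden (parity, ΔS, ΔL).
(b)–(c): forbidden (ΔL, ΔJ).
(b)–(d): forbidden (parity, ΔL, ΔJ).
(b)–(e): forbidden (ΔS, ΔL).
(c)–(d): allowed.
(c)–(e): forbidden (parity, ΔS, ΔL).
(d)–(e): forbidden (ΔS, ΔL, ΔJ).
Allowed pairs: 2 of 10.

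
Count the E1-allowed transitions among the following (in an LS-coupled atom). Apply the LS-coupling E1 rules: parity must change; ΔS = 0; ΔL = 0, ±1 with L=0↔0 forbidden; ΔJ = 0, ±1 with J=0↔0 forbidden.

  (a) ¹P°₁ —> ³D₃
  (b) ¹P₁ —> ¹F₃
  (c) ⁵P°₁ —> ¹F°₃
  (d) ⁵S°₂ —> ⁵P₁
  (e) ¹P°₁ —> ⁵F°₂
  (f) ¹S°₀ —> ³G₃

1

(a) forbidden (ΔS, ΔJ fail)
(b) forbidden (parity, ΔL, ΔJ fail)
(c) forbidden (parity, ΔS, ΔL, ΔJ fail)
(d) allowed
(e) forbidden (parity, ΔS, ΔL fail)
(f) forbidden (ΔS, ΔL, ΔJ fail)
Total allowed: 1 of 6.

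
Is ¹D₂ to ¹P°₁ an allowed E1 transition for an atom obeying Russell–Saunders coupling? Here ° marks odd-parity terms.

Initial level: S=0, L=2, J=2, parity even. Final level: S=0, L=1, J=1, parity odd.
Parity must change: even → odd — passes.
ΔS = 0: S: 0 → 0 — passes.
ΔL = 0, ±1 (not L=0↔0): L: 2 → 1, ΔL = -1 — passes.
ΔJ = 0, ±1 (not J=0↔0): J: 2 → 1, ΔJ = -1 — passes.
All four E1 rules are satisfied.

allowed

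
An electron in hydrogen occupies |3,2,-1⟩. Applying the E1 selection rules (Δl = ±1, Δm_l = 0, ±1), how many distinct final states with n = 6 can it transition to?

5

E1 requires Δl = ±1, so l_f ∈ {1, 3}; with 0 ≤ l_f ≤ n_f−1 = 5, the allowed l_f values are {1, 3}.
For l_f = 1: m_f ∈ {m_i−1, m_i, m_i+1} ∩ [−1, 1] = {-1, 0} → 2 states.
For l_f = 3: m_f ∈ {m_i−1, m_i, m_i+1} ∩ [−3, 3] = {-2, -1, 0} → 3 states.
Total: 5.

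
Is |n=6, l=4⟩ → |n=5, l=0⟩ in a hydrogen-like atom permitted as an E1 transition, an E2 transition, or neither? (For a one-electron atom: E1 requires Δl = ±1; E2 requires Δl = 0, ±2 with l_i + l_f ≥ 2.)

neither

Δl = 0 − 4 = -4; l_i + l_f = 4.
E1 (Δl = ±1): not satisfied.
E2 (Δl = 0,±2, l_i+l_f ≥ 2): not satisfied.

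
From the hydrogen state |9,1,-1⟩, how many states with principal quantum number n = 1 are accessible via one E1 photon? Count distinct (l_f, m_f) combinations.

1

E1 requires Δl = ±1, so l_f ∈ {0, 2}; with 0 ≤ l_f ≤ n_f−1 = 0, the allowed l_f values are {0}.
For l_f = 0: m_f ∈ {m_i−1, m_i, m_i+1} ∩ [−0, 0] = {0} → 1 state.
Total: 1.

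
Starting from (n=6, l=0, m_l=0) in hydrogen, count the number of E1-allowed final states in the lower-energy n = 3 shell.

E1 requires Δl = ±1, so l_f ∈ {-1, 1}; with 0 ≤ l_f ≤ n_f−1 = 2, the allowed l_f values are {1}.
For l_f = 1: m_f ∈ {m_i−1, m_i, m_i+1} ∩ [−1, 1] = {-1, 0, 1} → 3 states.
Total: 3.

3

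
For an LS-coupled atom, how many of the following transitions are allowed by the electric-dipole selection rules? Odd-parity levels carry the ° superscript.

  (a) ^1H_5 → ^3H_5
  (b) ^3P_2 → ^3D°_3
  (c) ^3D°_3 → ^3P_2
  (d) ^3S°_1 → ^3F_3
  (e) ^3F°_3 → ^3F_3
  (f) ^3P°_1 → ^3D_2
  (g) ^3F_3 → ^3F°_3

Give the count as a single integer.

(a) forbidden (parity, ΔS fail)
(b) allowed
(c) allowed
(d) forbidden (ΔL, ΔJ fail)
(e) allowed
(f) allowed
(g) allowed
Total allowed: 5 of 7.

5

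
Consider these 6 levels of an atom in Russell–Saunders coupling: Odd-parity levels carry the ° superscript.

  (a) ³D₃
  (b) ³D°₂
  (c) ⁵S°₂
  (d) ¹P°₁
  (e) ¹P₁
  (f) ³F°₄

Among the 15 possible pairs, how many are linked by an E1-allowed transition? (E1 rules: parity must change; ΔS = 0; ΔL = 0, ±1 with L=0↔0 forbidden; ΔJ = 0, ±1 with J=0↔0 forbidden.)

3

(a)–(b): allowed.
(a)–(c): forbidden (ΔS, ΔL).
(a)–(d): forbidden (ΔS, ΔJ).
(a)–(e): forbidden (parity, ΔS, ΔJ).
(a)–(f): allowed.
(b)–(c): forbidden (parity, ΔS, ΔL).
(b)–(d): forbidden (parity, ΔS).
(b)–(e): forbidden (ΔS).
(b)–(f): forbidden (parity, ΔJ).
(c)–(d): forbidden (parity, ΔS).
(c)–(e): forbidden (ΔS).
(c)–(f): forbidden (parity, ΔS, ΔL, ΔJ).
(d)–(e): allowed.
(d)–(f): forbidden (parity, ΔS, ΔL, ΔJ).
(e)–(f): forbidden (ΔS, ΔL, ΔJ).
Allowed pairs: 3 of 15.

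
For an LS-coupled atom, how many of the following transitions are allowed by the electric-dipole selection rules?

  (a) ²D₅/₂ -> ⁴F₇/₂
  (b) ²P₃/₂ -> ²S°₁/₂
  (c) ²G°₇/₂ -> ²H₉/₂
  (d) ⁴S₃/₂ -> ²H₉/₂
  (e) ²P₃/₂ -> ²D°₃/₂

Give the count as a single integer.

(a) forbidden (parity, ΔS fail)
(b) allowed
(c) allowed
(d) forbidden (parity, ΔS, ΔL, ΔJ fail)
(e) allowed
Total allowed: 3 of 5.

3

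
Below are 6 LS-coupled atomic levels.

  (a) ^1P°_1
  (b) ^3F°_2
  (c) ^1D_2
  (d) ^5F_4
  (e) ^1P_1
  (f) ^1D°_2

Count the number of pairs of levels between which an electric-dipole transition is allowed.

4

(a)–(b): forbidden (parity, ΔS, ΔL).
(a)–(c): allowed.
(a)–(d): forbidden (ΔS, ΔL, ΔJ).
(a)–(e): allowed.
(a)–(f): forbidden (parity).
(b)–(c): forbidden (ΔS).
(b)–(d): forbidden (ΔS, ΔJ).
(b)–(e): forbidden (ΔS, ΔL).
(b)–(f): forbidden (parity, ΔS).
(c)–(d): forbidden (parity, ΔS, ΔJ).
(c)–(e): forbidden (parity).
(c)–(f): allowed.
(d)–(e): forbidden (parity, ΔS, ΔL, ΔJ).
(d)–(f): forbidden (ΔS, ΔJ).
(e)–(f): allowed.
Allowed pairs: 4 of 15.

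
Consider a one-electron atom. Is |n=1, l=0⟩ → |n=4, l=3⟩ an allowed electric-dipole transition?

Initial l = 0, final l = 3, so Δl = +3. E1 requires Δl = ±1: violated.
The transition is electric-dipole forbidden.

forbidden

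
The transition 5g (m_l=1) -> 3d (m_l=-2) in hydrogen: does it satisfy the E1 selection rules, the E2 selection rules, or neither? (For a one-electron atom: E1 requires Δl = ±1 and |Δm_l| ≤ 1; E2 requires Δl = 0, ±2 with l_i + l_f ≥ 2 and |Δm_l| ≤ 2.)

neither

Δl = 2 − 4 = -2; l_i + l_f = 6.
Δm_l = -3.
E1 (Δl = ±1, |Δm_l| ≤ 1): not satisfied.
E2 (Δl = 0,±2, l_i+l_f ≥ 2, |Δm_l| ≤ 2): not satisfied.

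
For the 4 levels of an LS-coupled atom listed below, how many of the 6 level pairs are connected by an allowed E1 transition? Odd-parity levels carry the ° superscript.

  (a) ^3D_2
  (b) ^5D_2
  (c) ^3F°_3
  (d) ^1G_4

1

(a)–(b): forbidden (parity, ΔS).
(a)–(c): allowed.
(a)–(d): forbidden (parity, ΔS, ΔL, ΔJ).
(b)–(c): forbidden (ΔS).
(b)–(d): forbidden (parity, ΔS, ΔL, ΔJ).
(c)–(d): forbidden (ΔS).
Allowed pairs: 1 of 6.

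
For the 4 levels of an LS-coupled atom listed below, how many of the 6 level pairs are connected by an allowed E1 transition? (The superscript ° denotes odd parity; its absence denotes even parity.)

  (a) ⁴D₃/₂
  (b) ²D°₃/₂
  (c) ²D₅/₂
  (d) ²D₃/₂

2

(a)–(b): forbidden (ΔS).
(a)–(c): forbidden (parity, ΔS).
(a)–(d): forbidden (parity, ΔS).
(b)–(c): allowed.
(b)–(d): allowed.
(c)–(d): forbidden (parity).
Allowed pairs: 2 of 6.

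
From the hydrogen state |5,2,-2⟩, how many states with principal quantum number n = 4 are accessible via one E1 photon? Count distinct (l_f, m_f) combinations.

E1 requires Δl = ±1, so l_f ∈ {1, 3}; with 0 ≤ l_f ≤ n_f−1 = 3, the allowed l_f values are {1, 3}.
For l_f = 1: m_f ∈ {m_i−1, m_i, m_i+1} ∩ [−1, 1] = {-1} → 1 state.
For l_f = 3: m_f ∈ {m_i−1, m_i, m_i+1} ∩ [−3, 3] = {-3, -2, -1} → 3 states.
Total: 4.

4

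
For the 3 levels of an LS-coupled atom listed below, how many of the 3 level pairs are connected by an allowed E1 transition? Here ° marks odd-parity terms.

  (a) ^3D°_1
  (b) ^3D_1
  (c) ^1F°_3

(a)–(b): allowed.
(a)–(c): forbidden (parity, ΔS, ΔJ).
(b)–(c): forbidden (ΔS, ΔJ).
Allowed pairs: 1 of 3.

1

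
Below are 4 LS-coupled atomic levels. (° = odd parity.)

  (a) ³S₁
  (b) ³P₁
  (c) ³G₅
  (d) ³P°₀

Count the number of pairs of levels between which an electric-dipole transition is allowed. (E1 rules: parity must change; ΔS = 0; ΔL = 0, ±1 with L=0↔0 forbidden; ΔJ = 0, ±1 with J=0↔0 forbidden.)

(a)–(b): forbidden (parity).
(a)–(c): forbidden (parity, ΔL, ΔJ).
(a)–(d): allowed.
(b)–(c): forbidden (parity, ΔL, ΔJ).
(b)–(d): allowed.
(c)–(d): forbidden (ΔL, ΔJ).
Allowed pairs: 2 of 6.

2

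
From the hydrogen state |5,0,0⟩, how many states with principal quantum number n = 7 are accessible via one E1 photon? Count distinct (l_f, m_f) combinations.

E1 requires Δl = ±1, so l_f ∈ {-1, 1}; with 0 ≤ l_f ≤ n_f−1 = 6, the allowed l_f values are {1}.
For l_f = 1: m_f ∈ {m_i−1, m_i, m_i+1} ∩ [−1, 1] = {-1, 0, 1} → 3 states.
Total: 3.

3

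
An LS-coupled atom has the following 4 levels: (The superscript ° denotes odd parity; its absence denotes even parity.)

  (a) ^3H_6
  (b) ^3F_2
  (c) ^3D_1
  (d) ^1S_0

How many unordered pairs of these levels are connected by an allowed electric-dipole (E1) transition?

(a)–(b): forbidden (parity, ΔL, ΔJ).
(a)–(c): forbidden (parity, ΔL, ΔJ).
(a)–(d): forbidden (parity, ΔS, ΔL, ΔJ).
(b)–(c): forbidden (parity).
(b)–(d): forbidden (parity, ΔS, ΔL, ΔJ).
(c)–(d): forbidden (parity, ΔS, ΔL).
Allowed pairs: 0 of 6.

0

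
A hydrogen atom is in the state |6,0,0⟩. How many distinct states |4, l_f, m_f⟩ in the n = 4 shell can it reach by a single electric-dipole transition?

E1 requires Δl = ±1, so l_f ∈ {-1, 1}; with 0 ≤ l_f ≤ n_f−1 = 3, the allowed l_f values are {1}.
For l_f = 1: m_f ∈ {m_i−1, m_i, m_i+1} ∩ [−1, 1] = {-1, 0, 1} → 3 states.
Total: 3.

3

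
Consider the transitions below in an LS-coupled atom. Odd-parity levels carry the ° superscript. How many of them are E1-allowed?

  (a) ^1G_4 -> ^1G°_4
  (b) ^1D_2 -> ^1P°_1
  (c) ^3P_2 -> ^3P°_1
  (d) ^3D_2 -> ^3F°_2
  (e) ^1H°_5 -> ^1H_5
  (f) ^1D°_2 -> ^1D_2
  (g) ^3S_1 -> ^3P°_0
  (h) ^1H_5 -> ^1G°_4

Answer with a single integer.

(a) allowed
(b) allowed
(c) allowed
(d) allowed
(e) allowed
(f) allowed
(g) allowed
(h) allowed
Total allowed: 8 of 8.

8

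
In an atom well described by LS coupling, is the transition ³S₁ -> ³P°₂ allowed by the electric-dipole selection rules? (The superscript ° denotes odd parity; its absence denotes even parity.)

allowed

ΔJ = 0, ±1 (not J=0↔0): J: 1 → 2, ΔJ = +1 — ✓.
ΔL = 0, ±1 (not L=0↔0): L: 0 → 1, ΔL = +1 — ✓.
Parity must change: even → odd — ✓.
ΔS = 0: S: 1 → 1 — ✓.
All four E1 rules are satisfied.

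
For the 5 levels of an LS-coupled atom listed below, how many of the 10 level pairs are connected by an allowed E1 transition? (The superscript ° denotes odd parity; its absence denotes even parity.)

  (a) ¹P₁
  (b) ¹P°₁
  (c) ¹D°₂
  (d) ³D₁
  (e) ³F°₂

(a)–(b): allowed.
(a)–(c): allowed.
(a)–(d): forbidden (parity, ΔS).
(a)–(e): forbidden (ΔS, ΔL).
(b)–(c): forbidden (parity).
(b)–(d): forbidden (ΔS).
(b)–(e): forbidden (parity, ΔS, ΔL).
(c)–(d): forbidden (ΔS).
(c)–(e): forbidden (parity, ΔS).
(d)–(e): allowed.
Allowed pairs: 3 of 10.

3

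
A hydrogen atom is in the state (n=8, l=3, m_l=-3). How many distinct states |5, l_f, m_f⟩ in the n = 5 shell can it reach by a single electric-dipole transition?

4

E1 requires Δl = ±1, so l_f ∈ {2, 4}; with 0 ≤ l_f ≤ n_f−1 = 4, the allowed l_f values are {2, 4}.
For l_f = 2: m_f ∈ {m_i−1, m_i, m_i+1} ∩ [−2, 2] = {-2} → 1 state.
For l_f = 4: m_f ∈ {m_i−1, m_i, m_i+1} ∩ [−4, 4] = {-4, -3, -2} → 3 states.
Total: 4.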